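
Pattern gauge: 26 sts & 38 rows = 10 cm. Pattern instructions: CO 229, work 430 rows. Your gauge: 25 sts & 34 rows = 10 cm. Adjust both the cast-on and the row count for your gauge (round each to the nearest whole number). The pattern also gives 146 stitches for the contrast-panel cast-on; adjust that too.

Cast on 220 stitches; work 385 rows; contrast-panel cast-on 140 stitches.

Stitches: 229 × 25/26 = 220.19 → 220.
Rows: 430 × 34/38 = 384.74 → 385.
contrast-panel cast-on: 146 × 25/26 = 140.38 → 140.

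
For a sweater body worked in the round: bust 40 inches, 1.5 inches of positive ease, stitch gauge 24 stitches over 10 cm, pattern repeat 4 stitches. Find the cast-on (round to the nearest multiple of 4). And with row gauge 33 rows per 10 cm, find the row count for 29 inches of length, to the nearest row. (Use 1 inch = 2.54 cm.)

Cast on 252 stitches; work 243 rows.

Finished = 40 + 1.5 = 41.5 inches.
41.5 inches × 2.54 = 105.41 cm.
24/10 = 2.4 sts per cm; 105.41 × 2.4 = 252.98 sts.
Nearest multiple of 4 → 252.
29 inches = 73.66 cm; × 3.3 = 243.08 → 243 rows.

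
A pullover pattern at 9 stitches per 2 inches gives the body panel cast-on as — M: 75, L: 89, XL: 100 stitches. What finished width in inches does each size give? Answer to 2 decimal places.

M 16.67 inches; L 19.78 inches; XL 22.22 inches.

9/2 = 4.5 sts per in.
M: 75 / 4.5 = 16.667 → 16.67 in.
L: 89 / 4.5 = 19.778 → 19.78 in.
XL: 100 / 4.5 = 22.222 → 22.22 in.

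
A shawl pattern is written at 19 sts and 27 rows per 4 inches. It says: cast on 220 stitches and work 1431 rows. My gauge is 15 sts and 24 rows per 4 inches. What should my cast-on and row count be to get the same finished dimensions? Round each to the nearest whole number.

Stitches: 220 × 15/19 = 173.68 → 174.
Rows: 1431 × 24/27 = 1272.00 → 1272.

Cast on 174 stitches; work 1272 rows.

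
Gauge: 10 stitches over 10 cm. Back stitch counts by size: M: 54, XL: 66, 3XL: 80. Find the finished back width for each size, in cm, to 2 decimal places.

M 54.00 cm; XL 66.00 cm; 3XL 80.00 cm.

10/10 = 1 sts per cm.
M: 54 / 1 = 54.000 → 54.00 cm.
XL: 66 / 1 = 66.000 → 66.00 cm.
3XL: 80 / 1 = 80.000 → 80.00 cm.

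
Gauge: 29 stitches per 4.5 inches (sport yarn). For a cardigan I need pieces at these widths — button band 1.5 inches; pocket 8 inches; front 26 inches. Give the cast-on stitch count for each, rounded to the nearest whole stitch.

button band 10; pocket 52; front 168.

Rate = 29/4.5 = 6.444 sts per in.
button band: 1.5 × 6.444 = 9.67 → 10.
pocket: 8 × 6.444 = 51.56 → 52.
front: 26 × 6.444 = 167.56 → 168.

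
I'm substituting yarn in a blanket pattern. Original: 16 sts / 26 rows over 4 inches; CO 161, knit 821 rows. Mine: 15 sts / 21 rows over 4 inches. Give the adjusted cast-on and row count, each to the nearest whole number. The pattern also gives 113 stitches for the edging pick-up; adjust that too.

Stitches: 161 × 15/16 = 150.94 → 151.
Rows: 821 × 21/26 = 663.12 → 663.
edging pick-up: 113 × 15/16 = 105.94 → 106.

Cast on 151 stitches; work 663 rows; edging pick-up 106 stitches.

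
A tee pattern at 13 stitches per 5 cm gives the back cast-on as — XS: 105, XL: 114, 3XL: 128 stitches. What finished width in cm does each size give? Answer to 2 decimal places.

13/5 = 2.6 sts per cm.
XS: 105 / 2.6 = 40.385 → 40.38 cm.
XL: 114 / 2.6 = 43.846 → 43.85 cm.
3XL: 128 / 2.6 = 49.231 → 49.23 cm.

XS 40.38 cm; XL 43.85 cm; 3XL 49.23 cm.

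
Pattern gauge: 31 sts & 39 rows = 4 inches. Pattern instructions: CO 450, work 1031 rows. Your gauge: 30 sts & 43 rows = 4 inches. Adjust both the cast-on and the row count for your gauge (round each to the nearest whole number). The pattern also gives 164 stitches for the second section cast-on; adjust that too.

Cast on 435 stitches; work 1137 rows; second section cast-on 159 stitches.

Stitches: 450 × 30/31 = 435.48 → 435.
Rows: 1031 × 43/39 = 1136.74 → 1137.
second section cast-on: 164 × 30/31 = 158.71 → 159.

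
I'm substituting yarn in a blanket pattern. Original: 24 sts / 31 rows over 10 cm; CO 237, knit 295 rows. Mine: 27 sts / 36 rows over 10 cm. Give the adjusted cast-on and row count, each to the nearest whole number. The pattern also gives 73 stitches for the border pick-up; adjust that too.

Cast on 267 stitches; work 343 rows; border pick-up 82 stitches.

Stitches: 237 × 27/24 = 266.62 → 267.
Rows: 295 × 36/31 = 342.58 → 343.
border pick-up: 73 × 27/24 = 82.12 → 82.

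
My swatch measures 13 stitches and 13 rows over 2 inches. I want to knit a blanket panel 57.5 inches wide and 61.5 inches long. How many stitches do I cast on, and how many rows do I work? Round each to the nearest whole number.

Stitch gauge = 13/2 = 6.5 sts/in; 57.5 × 6.5 = 373.75 → 374 sts.
Row gauge = 13/2 = 6.5 rows/in; 61.5 × 6.5 = 399.75 → 400 rows.

Cast on 374 stitches and work 400 rows.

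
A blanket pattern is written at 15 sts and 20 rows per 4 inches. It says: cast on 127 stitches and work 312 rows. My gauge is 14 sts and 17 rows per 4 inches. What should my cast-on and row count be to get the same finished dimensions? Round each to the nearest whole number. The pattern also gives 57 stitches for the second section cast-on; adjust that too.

Stitches: 127 × 14/15 = 118.53 → 119.
Rows: 312 × 17/20 = 265.20 → 265.
second section cast-on: 57 × 14/15 = 53.20 → 53.

Cast on 119 stitches; work 265 rows; second section cast-on 53 stitches.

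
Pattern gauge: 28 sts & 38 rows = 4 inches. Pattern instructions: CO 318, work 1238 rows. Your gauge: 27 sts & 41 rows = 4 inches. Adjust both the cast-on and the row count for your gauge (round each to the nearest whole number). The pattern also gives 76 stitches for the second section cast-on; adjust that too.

Cast on 307 stitches; work 1336 rows; second section cast-on 73 stitches.

Stitches: 318 × 27/28 = 306.64 → 307.
Rows: 1238 × 41/38 = 1335.74 → 1336.
second section cast-on: 76 × 27/28 = 73.29 → 73.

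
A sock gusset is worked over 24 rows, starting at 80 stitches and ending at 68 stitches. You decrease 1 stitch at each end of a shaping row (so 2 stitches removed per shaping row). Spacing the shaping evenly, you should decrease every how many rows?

Stitches to remove: |68 − 80| = 12.
Shaping rows needed: 12 / 2 = 6.
24 rows / 6 = every 4 rows.

Decrease every 4th row.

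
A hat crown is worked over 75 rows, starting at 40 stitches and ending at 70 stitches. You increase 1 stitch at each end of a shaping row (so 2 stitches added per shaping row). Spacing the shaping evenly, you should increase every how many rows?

Stitches to add: |70 − 40| = 30.
Shaping rows needed: 30 / 2 = 15.
75 rows / 15 = every 5 rows.

Increase every 5th row.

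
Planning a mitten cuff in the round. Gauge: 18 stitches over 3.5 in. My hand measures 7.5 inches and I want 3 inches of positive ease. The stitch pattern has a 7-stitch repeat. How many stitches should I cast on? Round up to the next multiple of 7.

Cast on 56 stitches.

Finished = 7.5 + 3 = 10.5 inches.
18 / 3.5 = 5.143 sts/in.
10.5 × 5.143 = 54.00 sts.
Next multiple of 7: 56.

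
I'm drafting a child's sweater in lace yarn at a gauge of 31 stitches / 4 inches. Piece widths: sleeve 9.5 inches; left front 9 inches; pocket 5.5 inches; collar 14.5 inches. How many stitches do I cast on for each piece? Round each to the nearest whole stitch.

Rate = 31/4 = 7.75 sts per in.
sleeve: 9.5 × 7.75 = 73.62 → 74.
left front: 9 × 7.75 = 69.75 → 70.
pocket: 5.5 × 7.75 = 42.62 → 43.
collar: 14.5 × 7.75 = 112.38 → 112.

sleeve 74; left front 70; pocket 43; collar 112.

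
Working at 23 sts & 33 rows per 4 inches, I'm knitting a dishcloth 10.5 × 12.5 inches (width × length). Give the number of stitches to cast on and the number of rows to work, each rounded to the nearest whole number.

Cast on 60 stitches and work 103 rows.

Stitch gauge = 23/4 = 5.75 sts/in; 10.5 × 5.75 = 60.38 → 60 sts.
Row gauge = 33/4 = 8.25 rows/in; 12.5 × 8.25 = 103.12 → 103 rows.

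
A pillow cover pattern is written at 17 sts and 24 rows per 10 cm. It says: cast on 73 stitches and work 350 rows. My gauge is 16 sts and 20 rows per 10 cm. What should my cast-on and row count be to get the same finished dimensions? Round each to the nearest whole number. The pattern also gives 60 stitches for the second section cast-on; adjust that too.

Stitches: 73 × 16/17 = 68.71 → 69.
Rows: 350 × 20/24 = 291.67 → 292.
second section cast-on: 60 × 16/17 = 56.47 → 56.

Cast on 69 stitches; work 292 rows; second section cast-on 56 stitches.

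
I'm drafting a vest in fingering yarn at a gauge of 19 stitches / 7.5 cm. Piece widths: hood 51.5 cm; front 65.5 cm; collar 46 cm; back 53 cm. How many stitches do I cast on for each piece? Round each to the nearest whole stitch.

Rate = 19/7.5 = 2.533 sts per cm.
hood: 51.5 × 2.533 = 130.47 → 130.
front: 65.5 × 2.533 = 165.93 → 166.
collar: 46 × 2.533 = 116.53 → 117.
back: 53 × 2.533 = 134.27 → 134.

hood 130; front 166; collar 117; back 134.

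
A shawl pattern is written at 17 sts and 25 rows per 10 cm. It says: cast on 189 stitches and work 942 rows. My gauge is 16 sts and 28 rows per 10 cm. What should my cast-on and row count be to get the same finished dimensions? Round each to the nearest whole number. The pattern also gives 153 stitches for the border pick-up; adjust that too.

Stitches: 189 × 16/17 = 177.88 → 178.
Rows: 942 × 28/25 = 1055.04 → 1055.
border pick-up: 153 × 16/17 = 144.00 → 144.

Cast on 178 stitches; work 1055 rows; border pick-up 144 stitches.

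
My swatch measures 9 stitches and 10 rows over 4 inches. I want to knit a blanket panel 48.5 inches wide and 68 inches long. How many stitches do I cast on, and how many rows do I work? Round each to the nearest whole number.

Cast on 109 stitches and work 170 rows.

Stitch gauge = 9/4 = 2.25 sts/in; 48.5 × 2.25 = 109.12 → 109 sts.
Row gauge = 10/4 = 2.5 rows/in; 68 × 2.5 = 170.00 → 170 rows.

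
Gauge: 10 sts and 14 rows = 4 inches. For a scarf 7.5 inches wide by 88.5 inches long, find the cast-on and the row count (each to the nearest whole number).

Stitch gauge = 10/4 = 2.5 sts/in; 7.5 × 2.5 = 18.75 → 19 sts.
Row gauge = 14/4 = 3.5 rows/in; 88.5 × 3.5 = 309.75 → 310 rows.

Cast on 19 stitches and work 310 rows.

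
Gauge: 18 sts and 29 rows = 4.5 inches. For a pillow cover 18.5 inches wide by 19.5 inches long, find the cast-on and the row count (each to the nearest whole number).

Cast on 74 stitches and work 126 rows.

Stitch gauge = 18/4.5 = 4 sts/in; 18.5 × 4 = 74.00 → 74 sts.
Row gauge = 29/4.5 = 6.444 rows/in; 19.5 × 6.444 = 125.67 → 126 rows.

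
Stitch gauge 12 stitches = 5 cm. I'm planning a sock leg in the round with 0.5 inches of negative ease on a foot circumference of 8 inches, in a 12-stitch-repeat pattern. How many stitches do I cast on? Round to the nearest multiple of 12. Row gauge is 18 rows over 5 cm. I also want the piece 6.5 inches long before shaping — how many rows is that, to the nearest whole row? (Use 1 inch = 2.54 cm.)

Cast on 48 stitches; work 59 rows.

Finished = 8 − 0.5 = 7.5 inches.
7.5 inches × 2.54 = 19.05 cm.
12/5 = 2.4 sts per cm; 19.05 × 2.4 = 45.72 sts.
Nearest multiple of 12 → 48.
6.5 inches = 16.51 cm; × 3.6 = 59.44 → 59 rows.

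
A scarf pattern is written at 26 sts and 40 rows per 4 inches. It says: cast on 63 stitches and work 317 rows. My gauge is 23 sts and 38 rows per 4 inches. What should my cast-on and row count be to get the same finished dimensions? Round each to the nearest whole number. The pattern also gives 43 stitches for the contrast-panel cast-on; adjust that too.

Cast on 56 stitches; work 301 rows; contrast-panel cast-on 38 stitches.

Stitches: 63 × 23/26 = 55.73 → 56.
Rows: 317 × 38/40 = 301.15 → 301.
contrast-panel cast-on: 43 × 23/26 = 38.04 → 38.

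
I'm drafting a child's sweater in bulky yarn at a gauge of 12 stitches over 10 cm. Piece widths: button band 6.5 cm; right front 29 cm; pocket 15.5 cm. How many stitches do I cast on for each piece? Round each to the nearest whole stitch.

button band 8; right front 35; pocket 19.

Rate = 12/10 = 1.2 sts per cm.
button band: 6.5 × 1.2 = 7.80 → 8.
right front: 29 × 1.2 = 34.80 → 35.
pocket: 15.5 × 1.2 = 18.60 → 19.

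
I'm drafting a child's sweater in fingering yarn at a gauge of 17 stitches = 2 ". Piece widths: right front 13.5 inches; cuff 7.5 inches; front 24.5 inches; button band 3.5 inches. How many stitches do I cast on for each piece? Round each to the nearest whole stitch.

right front 115; cuff 64; front 208; button band 30.

Rate = 17/2 = 8.5 sts per in.
right front: 13.5 × 8.5 = 114.75 → 115.
cuff: 7.5 × 8.5 = 63.75 → 64.
front: 24.5 × 8.5 = 208.25 → 208.
button band: 3.5 × 8.5 = 29.75 → 30.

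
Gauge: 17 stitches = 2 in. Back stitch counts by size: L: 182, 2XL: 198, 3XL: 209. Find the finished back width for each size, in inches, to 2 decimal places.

L 21.41 inches; 2XL 23.29 inches; 3XL 24.59 inches.

17/2 = 8.5 sts per in.
L: 182 / 8.5 = 21.412 → 21.41 in.
2XL: 198 / 8.5 = 23.294 → 23.29 in.
3XL: 209 / 8.5 = 24.588 → 24.59 in.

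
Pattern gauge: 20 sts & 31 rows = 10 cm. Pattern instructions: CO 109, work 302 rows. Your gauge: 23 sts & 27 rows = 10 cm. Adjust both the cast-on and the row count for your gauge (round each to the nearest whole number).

Stitches: 109 × 23/20 = 125.35 → 125.
Rows: 302 × 27/31 = 263.03 → 263.

Cast on 125 stitches; work 263 rows.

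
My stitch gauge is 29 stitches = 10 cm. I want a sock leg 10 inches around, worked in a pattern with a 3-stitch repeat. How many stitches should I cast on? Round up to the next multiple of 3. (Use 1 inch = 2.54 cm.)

CO 75 sts.

10 in = 10 × 2.54 = 25.40 cm.
29 / 10 = 2.9 sts/cm.
25.40 × 2.9 = 73.66 sts.
→ 75.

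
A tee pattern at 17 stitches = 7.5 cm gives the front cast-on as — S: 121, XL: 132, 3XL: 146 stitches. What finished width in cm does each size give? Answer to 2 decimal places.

S 53.38 cm; XL 58.24 cm; 3XL 64.41 cm.

17/7.5 = 2.267 sts per cm.
S: 121 / 2.267 = 53.382 → 53.38 cm.
XL: 132 / 2.267 = 58.235 → 58.24 cm.
3XL: 146 / 2.267 = 64.412 → 64.41 cm.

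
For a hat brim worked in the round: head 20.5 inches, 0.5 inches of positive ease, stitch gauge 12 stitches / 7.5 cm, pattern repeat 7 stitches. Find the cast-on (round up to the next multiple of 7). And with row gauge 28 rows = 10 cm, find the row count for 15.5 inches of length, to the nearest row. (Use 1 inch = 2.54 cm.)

Cast on 91 stitches; work 110 rows.

Finished = 20.5 + 0.5 = 21 inches.
21 inches × 2.54 = 53.34 cm.
12/7.5 = 1.6 sts per cm; 53.34 × 1.6 = 85.34 sts.
Next multiple of 7 → 91.
15.5 inches = 39.37 cm; × 2.8 = 110.24 → 110 rows.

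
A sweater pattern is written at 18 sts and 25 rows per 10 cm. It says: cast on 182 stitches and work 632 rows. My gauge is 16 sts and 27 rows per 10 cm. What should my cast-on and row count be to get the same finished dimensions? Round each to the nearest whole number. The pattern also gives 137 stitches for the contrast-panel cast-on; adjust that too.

Cast on 162 stitches; work 683 rows; contrast-panel cast-on 122 stitches.

Stitches: 182 × 16/18 = 161.78 → 162.
Rows: 632 × 27/25 = 682.56 → 683.
contrast-panel cast-on: 137 × 16/18 = 121.78 → 122.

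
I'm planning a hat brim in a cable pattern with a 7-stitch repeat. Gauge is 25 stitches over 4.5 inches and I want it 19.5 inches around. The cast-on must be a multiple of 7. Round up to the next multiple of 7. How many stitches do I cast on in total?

Cast on 112 stitches.

25 / 4.5 = 5.556 sts per inch.
19.5 × 5.556 = 108.33 sts.
Next multiple of 7: 112.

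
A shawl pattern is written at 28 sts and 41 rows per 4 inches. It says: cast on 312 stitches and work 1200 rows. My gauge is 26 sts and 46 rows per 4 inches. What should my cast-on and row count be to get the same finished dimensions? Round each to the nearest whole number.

Cast on 290 stitches; work 1346 rows.

Stitches: 312 × 26/28 = 289.71 → 290.
Rows: 1200 × 46/41 = 1346.34 → 1346.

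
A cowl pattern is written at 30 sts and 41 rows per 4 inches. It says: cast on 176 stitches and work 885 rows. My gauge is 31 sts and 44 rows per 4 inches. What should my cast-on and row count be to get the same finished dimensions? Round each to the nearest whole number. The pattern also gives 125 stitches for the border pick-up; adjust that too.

Stitches: 176 × 31/30 = 181.87 → 182.
Rows: 885 × 44/41 = 949.76 → 950.
border pick-up: 125 × 31/30 = 129.17 → 129.

Cast on 182 stitches; work 950 rows; border pick-up 129 stitches.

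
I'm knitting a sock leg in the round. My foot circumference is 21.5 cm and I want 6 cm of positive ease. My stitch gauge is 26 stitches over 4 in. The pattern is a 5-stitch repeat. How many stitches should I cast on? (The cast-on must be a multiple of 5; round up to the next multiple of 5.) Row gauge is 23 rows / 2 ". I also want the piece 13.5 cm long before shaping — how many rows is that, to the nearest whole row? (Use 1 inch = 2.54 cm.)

Finished = 21.5 + 6 = 27.5 cm.
27.5 cm × 1/2.54 = 10.83 inches.
26/4 = 6.5 sts per in; 10.83 × 6.5 = 70.37 sts.
Next multiple of 5 → 75.
13.5 cm = 5.31 inches; × 11.5 = 61.12 → 61 rows.

Cast on 75 stitches; work 61 rows.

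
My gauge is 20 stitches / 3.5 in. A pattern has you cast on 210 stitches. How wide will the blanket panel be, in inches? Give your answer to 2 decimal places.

20 stitches / 3.5 inch = 5.714 stitches per inch.
210 / 5.714 = 36.750 inches.

36.75 inches.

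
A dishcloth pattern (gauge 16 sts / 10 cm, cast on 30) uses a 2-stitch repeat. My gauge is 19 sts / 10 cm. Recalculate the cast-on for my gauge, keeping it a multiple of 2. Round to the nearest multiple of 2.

CO 36 sts.

30 × 19 / 16 = 35.62.
Nearest multiple of 2: 36.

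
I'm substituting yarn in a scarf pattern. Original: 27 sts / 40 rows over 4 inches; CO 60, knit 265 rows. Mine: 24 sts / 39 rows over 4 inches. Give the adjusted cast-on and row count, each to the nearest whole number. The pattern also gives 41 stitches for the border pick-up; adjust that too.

Cast on 53 stitches; work 258 rows; border pick-up 36 stitches.

Stitches: 60 × 24/27 = 53.33 → 53.
Rows: 265 × 39/40 = 258.38 → 258.
border pick-up: 41 × 24/27 = 36.44 → 36.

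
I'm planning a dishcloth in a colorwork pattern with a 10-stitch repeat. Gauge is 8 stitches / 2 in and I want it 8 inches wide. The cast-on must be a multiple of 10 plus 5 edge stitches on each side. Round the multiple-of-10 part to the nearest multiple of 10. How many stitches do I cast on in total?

8 / 2 = 4 sts per inch.
8 × 4 = 32.00 sts.
Less 10 edge sts → 22.00 for the repeat.
Nearest multiple of 10: 20.
Add back 10 edge sts → 30.

30 stitches.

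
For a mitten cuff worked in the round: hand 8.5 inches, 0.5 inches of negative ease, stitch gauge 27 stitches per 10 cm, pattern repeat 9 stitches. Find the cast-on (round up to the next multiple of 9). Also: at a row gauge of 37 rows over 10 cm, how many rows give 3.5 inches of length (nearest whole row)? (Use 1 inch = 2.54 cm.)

Cast on 63 stitches; work 33 rows.

Finished = 8.5 − 0.5 = 8 inches.
8 inches × 2.54 = 20.32 cm.
27/10 = 2.7 sts per cm; 20.32 × 2.7 = 54.86 sts.
Next multiple of 9 → 63.
3.5 inches = 8.89 cm; × 3.7 = 32.89 → 33 rows.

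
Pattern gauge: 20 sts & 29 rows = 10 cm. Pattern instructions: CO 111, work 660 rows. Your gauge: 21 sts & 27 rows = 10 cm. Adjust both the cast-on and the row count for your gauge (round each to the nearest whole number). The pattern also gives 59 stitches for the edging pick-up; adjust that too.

Stitches: 111 × 21/20 = 116.55 → 117.
Rows: 660 × 27/29 = 614.48 → 614.
edging pick-up: 59 × 21/20 = 61.95 → 62.

Cast on 117 stitches; work 614 rows; edging pick-up 62 stitches.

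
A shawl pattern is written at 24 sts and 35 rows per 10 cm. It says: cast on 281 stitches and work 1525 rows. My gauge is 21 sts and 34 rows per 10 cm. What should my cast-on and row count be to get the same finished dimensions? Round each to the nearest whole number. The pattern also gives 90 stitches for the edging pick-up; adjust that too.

Stitches: 281 × 21/24 = 245.88 → 246.
Rows: 1525 × 34/35 = 1481.43 → 1481.
edging pick-up: 90 × 21/24 = 78.75 → 79.

Cast on 246 stitches; work 1481 rows; edging pick-up 79 stitches.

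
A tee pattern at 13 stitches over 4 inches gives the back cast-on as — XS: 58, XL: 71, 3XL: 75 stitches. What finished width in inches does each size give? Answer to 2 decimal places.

XS 17.85 inches; XL 21.85 inches; 3XL 23.08 inches.

13/4 = 3.25 sts per in.
XS: 58 / 3.25 = 17.846 → 17.85 in.
XL: 71 / 3.25 = 21.846 → 21.85 in.
3XL: 75 / 3.25 = 23.077 → 23.08 in.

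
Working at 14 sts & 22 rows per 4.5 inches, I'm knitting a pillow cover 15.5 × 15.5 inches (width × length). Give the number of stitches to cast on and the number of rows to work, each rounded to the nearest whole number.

Stitch gauge = 14/4.5 = 3.111 sts/in; 15.5 × 3.111 = 48.22 → 48 sts.
Row gauge = 22/4.5 = 4.889 rows/in; 15.5 × 4.889 = 75.78 → 76 rows.

Cast on 48 stitches and work 76 rows.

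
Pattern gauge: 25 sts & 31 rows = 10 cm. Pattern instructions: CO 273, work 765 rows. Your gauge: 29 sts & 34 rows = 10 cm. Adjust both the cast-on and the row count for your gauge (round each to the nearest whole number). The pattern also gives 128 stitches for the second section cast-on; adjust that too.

Stitches: 273 × 29/25 = 316.68 → 317.
Rows: 765 × 34/31 = 839.03 → 839.
second section cast-on: 128 × 29/25 = 148.48 → 148.

Cast on 317 stitches; work 839 rows; second section cast-on 148 stitches.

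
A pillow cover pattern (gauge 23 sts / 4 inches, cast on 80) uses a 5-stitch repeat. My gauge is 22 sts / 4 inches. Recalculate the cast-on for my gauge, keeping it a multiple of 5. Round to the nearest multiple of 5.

80 × 22 / 23 = 76.52.
Nearest multiple of 5: 75.

75 stitches.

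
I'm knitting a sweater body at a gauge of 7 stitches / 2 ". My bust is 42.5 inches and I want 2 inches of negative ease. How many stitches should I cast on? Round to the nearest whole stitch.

Finished = 42.5 − 2 = 40.5 in.
7 / 2 = 3.5 sts per inch.
40.50 × 3.5 = 141.75 sts.
→ 142 sts.

142 stitches.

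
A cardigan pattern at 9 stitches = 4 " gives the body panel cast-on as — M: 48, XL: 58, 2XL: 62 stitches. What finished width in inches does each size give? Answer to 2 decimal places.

M 21.33 inches; XL 25.78 inches; 2XL 27.56 inches.

9/4 = 2.25 sts per in.
M: 48 / 2.25 = 21.333 → 21.33 in.
XL: 58 / 2.25 = 25.778 → 25.78 in.
2XL: 62 / 2.25 = 27.556 → 27.56 in.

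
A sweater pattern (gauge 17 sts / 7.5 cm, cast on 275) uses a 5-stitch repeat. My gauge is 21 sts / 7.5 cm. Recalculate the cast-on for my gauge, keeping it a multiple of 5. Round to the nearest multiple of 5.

275 × 21 / 17 = 339.71.
Nearest multiple of 5: 340.

Cast on 340 stitches.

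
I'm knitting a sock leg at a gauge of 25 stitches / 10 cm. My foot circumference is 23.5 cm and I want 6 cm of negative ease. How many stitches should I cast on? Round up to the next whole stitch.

44 stitches.

Finished = 23.5 − 6 = 17.5 cm.
25 / 10 = 2.5 sts per cm.
17.50 × 2.5 = 43.75 sts.
→ 44 sts.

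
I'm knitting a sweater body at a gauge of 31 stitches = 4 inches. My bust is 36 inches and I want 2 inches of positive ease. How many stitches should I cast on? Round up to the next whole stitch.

Finished = 36 + 2 = 38 in.
31 / 4 = 7.75 sts per inch.
38.00 × 7.75 = 294.50 sts.
→ 295 sts.

CO 295 sts.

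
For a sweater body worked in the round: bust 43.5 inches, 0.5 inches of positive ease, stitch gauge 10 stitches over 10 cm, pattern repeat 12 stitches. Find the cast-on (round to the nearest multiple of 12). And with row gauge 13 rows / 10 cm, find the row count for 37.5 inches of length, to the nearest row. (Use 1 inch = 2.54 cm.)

Cast on 108 stitches; work 124 rows.

Finished = 43.5 + 0.5 = 44 inches.
44 inches × 2.54 = 111.76 cm.
10/10 = 1 sts per cm; 111.76 × 1 = 111.76 sts.
Nearest multiple of 12 → 108.
37.5 inches = 95.25 cm; × 1.3 = 123.83 → 124 rows.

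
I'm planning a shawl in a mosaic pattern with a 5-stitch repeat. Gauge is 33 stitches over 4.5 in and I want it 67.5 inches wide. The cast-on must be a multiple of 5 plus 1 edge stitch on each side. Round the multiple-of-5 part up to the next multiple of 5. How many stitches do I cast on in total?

33 / 4.5 = 7.333 sts per inch.
67.5 × 7.333 = 495.00 sts.
Less 2 edge sts → 493.00 for the repeat.
Next multiple of 5: 495.
Add back 2 edge sts → 497.

CO 497 sts.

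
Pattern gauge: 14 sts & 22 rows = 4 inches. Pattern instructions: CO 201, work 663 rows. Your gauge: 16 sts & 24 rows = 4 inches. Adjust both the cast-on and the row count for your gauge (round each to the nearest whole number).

Cast on 230 stitches; work 723 rows.

Stitches: 201 × 16/14 = 229.71 → 230.
Rows: 663 × 24/22 = 723.27 → 723.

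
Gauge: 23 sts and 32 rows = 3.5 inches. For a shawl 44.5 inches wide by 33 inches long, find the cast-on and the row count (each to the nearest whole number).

Stitch gauge = 23/3.5 = 6.571 sts/in; 44.5 × 6.571 = 292.43 → 292 sts.
Row gauge = 32/3.5 = 9.143 rows/in; 33 × 9.143 = 301.71 → 302 rows.

Cast on 292 stitches and work 302 rows.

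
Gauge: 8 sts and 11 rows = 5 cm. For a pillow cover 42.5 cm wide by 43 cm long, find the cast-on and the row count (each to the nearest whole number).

Stitch gauge = 8/5 = 1.6 sts/cm; 42.5 × 1.6 = 68.00 → 68 sts.
Row gauge = 11/5 = 2.2 rows/cm; 43 × 2.2 = 94.60 → 95 rows.

Cast on 68 stitches and work 95 rows.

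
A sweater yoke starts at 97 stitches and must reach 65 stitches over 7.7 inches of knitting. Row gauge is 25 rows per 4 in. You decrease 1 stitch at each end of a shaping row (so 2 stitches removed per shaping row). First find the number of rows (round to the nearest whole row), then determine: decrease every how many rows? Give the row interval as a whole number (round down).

Decrease every 3rd row.

Rows = 7.7 × 6.25 = 48.1 → 48 rows.
Stitches to remove: 32 → 16 shaping rows (at 2 st each).
48 / 16 = 3.00 → every 3 rows.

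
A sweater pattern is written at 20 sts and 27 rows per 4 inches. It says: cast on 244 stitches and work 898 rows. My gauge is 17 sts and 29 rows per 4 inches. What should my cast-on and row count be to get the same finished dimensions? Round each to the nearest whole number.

Stitches: 244 × 17/20 = 207.40 → 207.
Rows: 898 × 29/27 = 964.52 → 965.

Cast on 207 stitches; work 965 rows.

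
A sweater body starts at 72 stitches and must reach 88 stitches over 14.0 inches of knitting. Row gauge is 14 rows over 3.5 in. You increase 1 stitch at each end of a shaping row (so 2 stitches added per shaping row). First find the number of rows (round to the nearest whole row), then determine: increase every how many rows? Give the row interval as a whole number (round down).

Increase every 7th row.

Rows = 14.0 × 4 = 56.0 → 56 rows.
Stitches to add: 16 → 8 shaping rows (at 2 st each).
56 / 8 = 7.00 → every 7 rows.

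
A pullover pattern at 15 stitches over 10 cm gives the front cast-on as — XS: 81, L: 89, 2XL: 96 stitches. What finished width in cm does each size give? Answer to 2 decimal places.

XS 54.00 cm; L 59.33 cm; 2XL 64.00 cm.

15/10 = 1.5 sts per cm.
XS: 81 / 1.5 = 54.000 → 54.00 cm.
L: 89 / 1.5 = 59.333 → 59.33 cm.
2XL: 96 / 1.5 = 64.000 → 64.00 cm.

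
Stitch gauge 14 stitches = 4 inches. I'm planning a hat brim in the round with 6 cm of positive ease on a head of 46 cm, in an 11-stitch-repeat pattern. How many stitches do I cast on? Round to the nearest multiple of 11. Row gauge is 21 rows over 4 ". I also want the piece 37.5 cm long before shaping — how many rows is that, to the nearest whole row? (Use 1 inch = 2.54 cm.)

Finished = 46 + 6 = 52 cm.
52 cm × 1/2.54 = 20.47 inches.
14/4 = 3.5 sts per in; 20.47 × 3.5 = 71.65 sts.
Nearest multiple of 11 → 77.
37.5 cm = 14.76 inches; × 5.25 = 77.51 → 78 rows.

Cast on 77 stitches; work 78 rows.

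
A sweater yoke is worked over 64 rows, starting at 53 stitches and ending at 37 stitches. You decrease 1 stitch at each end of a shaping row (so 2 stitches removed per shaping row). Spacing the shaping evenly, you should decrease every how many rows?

Decrease every 8th row.

Stitches to remove: |37 − 53| = 16.
Shaping rows needed: 16 / 2 = 8.
64 rows / 8 = every 8 rows.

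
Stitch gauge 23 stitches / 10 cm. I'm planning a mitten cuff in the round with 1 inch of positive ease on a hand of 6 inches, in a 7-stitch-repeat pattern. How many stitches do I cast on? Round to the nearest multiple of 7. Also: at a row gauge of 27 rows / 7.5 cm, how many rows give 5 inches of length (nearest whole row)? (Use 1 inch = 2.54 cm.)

Finished = 6 + 1 = 7 inches.
7 inches × 2.54 = 17.78 cm.
23/10 = 2.3 sts per cm; 17.78 × 2.3 = 40.89 sts.
Nearest multiple of 7 → 42.
5 inches = 12.70 cm; × 3.6 = 45.72 → 46 rows.

Cast on 42 stitches; work 46 rows.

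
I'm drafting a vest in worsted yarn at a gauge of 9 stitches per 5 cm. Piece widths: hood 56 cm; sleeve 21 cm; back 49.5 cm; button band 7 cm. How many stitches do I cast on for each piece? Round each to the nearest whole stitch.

Rate = 9/5 = 1.8 sts per cm.
hood: 56 × 1.8 = 100.80 → 101.
sleeve: 21 × 1.8 = 37.80 → 38.
back: 49.5 × 1.8 = 89.10 → 89.
button band: 7 × 1.8 = 12.60 → 13.

hood 101; sleeve 38; back 89; button band 13.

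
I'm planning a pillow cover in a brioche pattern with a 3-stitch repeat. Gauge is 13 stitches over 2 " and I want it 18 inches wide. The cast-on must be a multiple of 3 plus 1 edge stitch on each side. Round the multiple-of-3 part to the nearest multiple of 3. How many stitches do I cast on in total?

13 / 2 = 6.5 sts per inch.
18 × 6.5 = 117.00 sts.
Less 2 edge sts → 115.00 for the repeat.
Nearest multiple of 3: 114.
Add back 2 edge sts → 116.

Cast on 116 stitches.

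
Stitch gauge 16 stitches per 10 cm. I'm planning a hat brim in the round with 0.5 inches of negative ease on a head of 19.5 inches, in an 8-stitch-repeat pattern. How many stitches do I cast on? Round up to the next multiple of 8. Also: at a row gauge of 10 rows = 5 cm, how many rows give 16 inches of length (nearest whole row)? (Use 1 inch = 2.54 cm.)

Finished = 19.5 − 0.5 = 19 inches.
19 inches × 2.54 = 48.26 cm.
16/10 = 1.6 sts per cm; 48.26 × 1.6 = 77.22 sts.
Next multiple of 8 → 80.
16 inches = 40.64 cm; × 2 = 81.28 → 81 rows.

Cast on 80 stitches; work 81 rows.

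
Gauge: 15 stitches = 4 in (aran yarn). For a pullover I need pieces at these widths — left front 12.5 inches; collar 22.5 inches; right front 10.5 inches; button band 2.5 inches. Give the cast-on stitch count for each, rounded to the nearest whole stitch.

left front 47; collar 84; right front 39; button band 9.

Rate = 15/4 = 3.75 sts per in.
left front: 12.5 × 3.75 = 46.88 → 47.
collar: 22.5 × 3.75 = 84.38 → 84.
right front: 10.5 × 3.75 = 39.38 → 39.
button band: 2.5 × 3.75 = 9.38 → 9.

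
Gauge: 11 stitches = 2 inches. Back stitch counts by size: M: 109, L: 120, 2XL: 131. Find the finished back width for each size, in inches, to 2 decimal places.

M 19.82 inches; L 21.82 inches; 2XL 23.82 inches.

11/2 = 5.5 sts per in.
M: 109 / 5.5 = 19.818 → 19.82 in.
L: 120 / 5.5 = 21.818 → 21.82 in.
2XL: 131 / 5.5 = 23.818 → 23.82 in.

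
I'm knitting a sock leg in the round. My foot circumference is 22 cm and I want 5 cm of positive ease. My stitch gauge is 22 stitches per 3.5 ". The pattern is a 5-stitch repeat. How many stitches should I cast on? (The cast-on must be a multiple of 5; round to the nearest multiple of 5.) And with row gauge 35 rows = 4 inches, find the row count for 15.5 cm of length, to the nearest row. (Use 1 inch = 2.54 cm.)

Finished = 22 + 5 = 27 cm.
27 cm × 1/2.54 = 10.63 inches.
22/3.5 = 6.286 sts per in; 10.63 × 6.286 = 66.82 sts.
Nearest multiple of 5 → 65.
15.5 cm = 6.10 inches; × 8.75 = 53.40 → 53 rows.

Cast on 65 stitches; work 53 rows.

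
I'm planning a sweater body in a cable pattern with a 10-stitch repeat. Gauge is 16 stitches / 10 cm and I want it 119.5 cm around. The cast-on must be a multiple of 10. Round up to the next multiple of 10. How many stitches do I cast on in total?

200 stitches.

16 / 10 = 1.6 sts per cm.
119.5 × 1.6 = 191.20 sts.
Next multiple of 10: 200.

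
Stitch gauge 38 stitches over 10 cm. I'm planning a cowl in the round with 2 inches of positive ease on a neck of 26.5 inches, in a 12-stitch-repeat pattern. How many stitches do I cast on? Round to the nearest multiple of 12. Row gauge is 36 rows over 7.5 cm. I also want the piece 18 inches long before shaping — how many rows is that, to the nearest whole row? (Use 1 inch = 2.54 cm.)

Cast on 276 stitches; work 219 rows.

Finished = 26.5 + 2 = 28.5 inches.
28.5 inches × 2.54 = 72.39 cm.
38/10 = 3.8 sts per cm; 72.39 × 3.8 = 275.08 sts.
Nearest multiple of 12 → 276.
18 inches = 45.72 cm; × 4.8 = 219.46 → 219 rows.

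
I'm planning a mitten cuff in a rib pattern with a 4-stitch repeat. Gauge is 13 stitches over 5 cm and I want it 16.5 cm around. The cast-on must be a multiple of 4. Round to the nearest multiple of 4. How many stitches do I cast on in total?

13 / 5 = 2.6 sts per cm.
16.5 × 2.6 = 42.90 sts.
Nearest multiple of 4: 44.

CO 44 sts.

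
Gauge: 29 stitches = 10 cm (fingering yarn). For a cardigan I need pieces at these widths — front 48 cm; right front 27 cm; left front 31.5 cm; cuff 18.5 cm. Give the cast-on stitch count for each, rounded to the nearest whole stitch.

Rate = 29/10 = 2.9 sts per cm.
front: 48 × 2.9 = 139.20 → 139.
right front: 27 × 2.9 = 78.30 → 78.
left front: 31.5 × 2.9 = 91.35 → 91.
cuff: 18.5 × 2.9 = 53.65 → 54.

front 139; right front 78; left front 91; cuff 54.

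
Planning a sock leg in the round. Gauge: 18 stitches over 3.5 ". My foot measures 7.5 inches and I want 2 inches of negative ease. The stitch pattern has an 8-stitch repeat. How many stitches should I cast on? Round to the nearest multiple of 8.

Finished = 7.5 − 2 = 5.5 inches.
18 / 3.5 = 5.143 sts/in.
5.5 × 5.143 = 28.29 sts.
Nearest multiple of 8: 32.

Cast on 32 stitches.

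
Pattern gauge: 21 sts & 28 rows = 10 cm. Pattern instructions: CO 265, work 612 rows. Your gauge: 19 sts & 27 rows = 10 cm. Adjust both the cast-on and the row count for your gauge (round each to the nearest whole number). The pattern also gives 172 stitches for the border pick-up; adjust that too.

Cast on 240 stitches; work 590 rows; border pick-up 156 stitches.

Stitches: 265 × 19/21 = 239.76 → 240.
Rows: 612 × 27/28 = 590.14 → 590.
border pick-up: 172 × 19/21 = 155.62 → 156.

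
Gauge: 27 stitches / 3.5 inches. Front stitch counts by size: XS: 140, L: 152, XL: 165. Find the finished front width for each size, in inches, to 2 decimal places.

XS 18.15 inches; L 19.70 inches; XL 21.39 inches.

27/3.5 = 7.714 sts per in.
XS: 140 / 7.714 = 18.148 → 18.15 in.
L: 152 / 7.714 = 19.704 → 19.70 in.
XL: 165 / 7.714 = 21.389 → 21.39 in.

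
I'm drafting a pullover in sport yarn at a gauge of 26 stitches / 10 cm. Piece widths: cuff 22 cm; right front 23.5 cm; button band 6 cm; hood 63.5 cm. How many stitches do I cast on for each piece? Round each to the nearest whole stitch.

cuff 57; right front 61; button band 16; hood 165.

Rate = 26/10 = 2.6 sts per cm.
cuff: 22 × 2.6 = 57.20 → 57.
right front: 23.5 × 2.6 = 61.10 → 61.
button band: 6 × 2.6 = 15.60 → 16.
hood: 63.5 × 2.6 = 165.10 → 165.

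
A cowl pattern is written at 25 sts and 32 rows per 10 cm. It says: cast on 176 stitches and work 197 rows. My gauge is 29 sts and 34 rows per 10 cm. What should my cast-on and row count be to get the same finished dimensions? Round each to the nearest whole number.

Stitches: 176 × 29/25 = 204.16 → 204.
Rows: 197 × 34/32 = 209.31 → 209.

Cast on 204 stitches; work 209 rows.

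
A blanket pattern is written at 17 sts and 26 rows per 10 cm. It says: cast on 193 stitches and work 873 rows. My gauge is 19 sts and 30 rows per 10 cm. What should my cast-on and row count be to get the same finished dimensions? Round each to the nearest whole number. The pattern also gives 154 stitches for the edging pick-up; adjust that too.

Cast on 216 stitches; work 1007 rows; edging pick-up 172 stitches.

Stitches: 193 × 19/17 = 215.71 → 216.
Rows: 873 × 30/26 = 1007.31 → 1007.
edging pick-up: 154 × 19/17 = 172.12 → 172.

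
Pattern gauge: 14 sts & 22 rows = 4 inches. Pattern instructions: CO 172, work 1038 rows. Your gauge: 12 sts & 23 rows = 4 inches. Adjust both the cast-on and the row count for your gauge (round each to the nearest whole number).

Stitches: 172 × 12/14 = 147.43 → 147.
Rows: 1038 × 23/22 = 1085.18 → 1085.

Cast on 147 stitches; work 1085 rows.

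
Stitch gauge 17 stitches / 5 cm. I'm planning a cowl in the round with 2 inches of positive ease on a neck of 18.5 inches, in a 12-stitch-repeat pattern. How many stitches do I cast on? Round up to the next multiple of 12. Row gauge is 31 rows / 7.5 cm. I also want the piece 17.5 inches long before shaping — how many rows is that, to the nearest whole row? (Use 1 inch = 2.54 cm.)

Cast on 180 stitches; work 184 rows.

Finished = 18.5 + 2 = 20.5 inches.
20.5 inches × 2.54 = 52.07 cm.
17/5 = 3.4 sts per cm; 52.07 × 3.4 = 177.04 sts.
Next multiple of 12 → 180.
17.5 inches = 44.45 cm; × 4.133 = 183.73 → 184 rows.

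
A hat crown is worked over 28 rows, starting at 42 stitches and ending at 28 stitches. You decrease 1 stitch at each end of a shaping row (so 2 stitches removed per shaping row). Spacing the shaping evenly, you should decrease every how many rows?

Decrease every 4th row.

Stitches to remove: |28 − 42| = 14.
Shaping rows needed: 14 / 2 = 7.
28 rows / 7 = every 4 rows.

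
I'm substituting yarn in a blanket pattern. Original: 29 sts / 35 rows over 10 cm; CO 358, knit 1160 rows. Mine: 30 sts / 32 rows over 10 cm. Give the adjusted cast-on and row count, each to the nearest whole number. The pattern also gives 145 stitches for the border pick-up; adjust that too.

Stitches: 358 × 30/29 = 370.34 → 370.
Rows: 1160 × 32/35 = 1060.57 → 1061.
border pick-up: 145 × 30/29 = 150.00 → 150.

Cast on 370 stitches; work 1061 rows; border pick-up 150 stitches.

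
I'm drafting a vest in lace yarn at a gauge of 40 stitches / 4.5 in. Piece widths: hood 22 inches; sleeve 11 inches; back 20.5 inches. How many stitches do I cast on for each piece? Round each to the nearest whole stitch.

Rate = 40/4.5 = 8.889 sts per in.
hood: 22 × 8.889 = 195.56 → 196.
sleeve: 11 × 8.889 = 97.78 → 98.
back: 20.5 × 8.889 = 182.22 → 182.

hood 196; sleeve 98; back 182.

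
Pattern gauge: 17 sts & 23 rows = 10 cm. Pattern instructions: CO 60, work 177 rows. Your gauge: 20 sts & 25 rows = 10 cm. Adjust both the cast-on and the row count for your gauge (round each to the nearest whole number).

Cast on 71 stitches; work 192 rows.

Stitches: 60 × 20/17 = 70.59 → 71.
Rows: 177 × 25/23 = 192.39 → 192.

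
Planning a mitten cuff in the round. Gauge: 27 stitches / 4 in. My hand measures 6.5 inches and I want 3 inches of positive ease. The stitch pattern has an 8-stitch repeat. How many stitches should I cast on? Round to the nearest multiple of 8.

64 stitches.

Finished = 6.5 + 3 = 9.5 inches.
27 / 4 = 6.75 sts/in.
9.5 × 6.75 = 64.12 sts.
Nearest multiple of 8: 64.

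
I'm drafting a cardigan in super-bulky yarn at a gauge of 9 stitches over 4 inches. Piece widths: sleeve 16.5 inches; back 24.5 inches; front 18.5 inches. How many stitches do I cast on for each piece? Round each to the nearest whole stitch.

sleeve 37; back 55; front 42.

Rate = 9/4 = 2.25 sts per in.
sleeve: 16.5 × 2.25 = 37.12 → 37.
back: 24.5 × 2.25 = 55.12 → 55.
front: 18.5 × 2.25 = 41.62 → 42.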